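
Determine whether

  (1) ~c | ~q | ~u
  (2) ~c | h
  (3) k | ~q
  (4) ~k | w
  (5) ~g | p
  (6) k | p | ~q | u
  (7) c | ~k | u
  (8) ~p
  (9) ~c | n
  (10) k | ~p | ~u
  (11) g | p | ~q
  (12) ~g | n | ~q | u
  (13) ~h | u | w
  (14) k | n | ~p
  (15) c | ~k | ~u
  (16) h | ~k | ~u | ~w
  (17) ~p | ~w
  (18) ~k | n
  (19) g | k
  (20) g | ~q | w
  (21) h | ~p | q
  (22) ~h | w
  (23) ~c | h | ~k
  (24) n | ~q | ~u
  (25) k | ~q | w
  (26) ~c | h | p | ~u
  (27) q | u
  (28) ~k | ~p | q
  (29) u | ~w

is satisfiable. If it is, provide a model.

Unit clause (~p) forces p = False.
In (~g | p) only ~g is left, so g = False.
In (g | p | ~q) only ~q is left, so q = False.
In (g | k) only k is left, so k = True.
In (q | u) only u is left, so u = True.
In (~k | w) only w is left, so w = True.
In (c | ~k | ~u) only c is left, so c = True.
In (h | ~k | ~u | ~w) only h is left, so h = True.
In (~k | n) only n is left, so n = True.
All clauses satisfied.

c = True, q = False, w = True, n = True, p = False, h = True, g = False, u = True, k = True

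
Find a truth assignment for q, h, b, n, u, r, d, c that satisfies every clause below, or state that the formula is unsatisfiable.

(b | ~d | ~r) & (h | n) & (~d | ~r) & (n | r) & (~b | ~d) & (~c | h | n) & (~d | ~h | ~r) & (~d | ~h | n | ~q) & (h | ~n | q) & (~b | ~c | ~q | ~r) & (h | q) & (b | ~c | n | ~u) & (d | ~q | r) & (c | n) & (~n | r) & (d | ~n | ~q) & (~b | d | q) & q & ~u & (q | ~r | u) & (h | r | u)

q: True, h: True, b: False, n: False, u: False, r: True, d: False, c: True

Unit clause (q) forces q = True.
Unit clause (~u) forces u = False.
Try h = False:
  (h | n) forces n = True.
  (~n | r) forces r = True.
  (~d | ~r) forces d = False.
  clause (d | ~n | ~q) is falsified — backtrack.
So h = True.
Set b = False.
Try n = True:
  (~n | r) forces r = True.
  (b | ~d | ~r) forces d = False.
  clause (d | ~n | ~q) is falsified — backtrack.
So n = False.
  then (n | r) forces r = True.
  then (~d | ~h | ~r) forces d = False.
  then (c | n) forces c = True.
All clauses satisfied.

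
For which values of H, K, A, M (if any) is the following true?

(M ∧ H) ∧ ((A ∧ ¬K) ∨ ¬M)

H=T, K=F, A=T, M=T

  M ∧ H = True
  (A ∧ ¬K) ∨ ¬M = True
    A ∧ ¬K = True
      ¬K = True
    ¬M = False
Both conjuncts True, so the formula holds.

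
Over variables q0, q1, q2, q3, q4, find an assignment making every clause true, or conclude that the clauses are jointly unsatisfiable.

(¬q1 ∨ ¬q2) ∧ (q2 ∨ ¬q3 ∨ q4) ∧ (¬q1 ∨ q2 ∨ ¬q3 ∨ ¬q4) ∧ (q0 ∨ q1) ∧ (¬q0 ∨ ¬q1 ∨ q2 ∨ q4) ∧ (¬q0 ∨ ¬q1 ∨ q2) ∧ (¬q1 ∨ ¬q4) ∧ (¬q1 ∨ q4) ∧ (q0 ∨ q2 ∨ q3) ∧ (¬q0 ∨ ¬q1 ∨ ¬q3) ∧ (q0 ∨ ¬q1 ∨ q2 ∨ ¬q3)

Try q0 = False:
  (q0 ∨ q1) forces q1 = True.
  (¬q1 ∨ ¬q2) forces q2 = False.
  (¬q1 ∨ ¬q4) forces q4 = False.
  clause (¬q1 ∨ q4) is falsified — backtrack.
So q0 = True.
Set q1 = False.
Set q2 = True.
Set q3 = False.
Set q4 = True.
All clauses satisfied.

q0=T; q1=F; q2=T; q3=F; q4=T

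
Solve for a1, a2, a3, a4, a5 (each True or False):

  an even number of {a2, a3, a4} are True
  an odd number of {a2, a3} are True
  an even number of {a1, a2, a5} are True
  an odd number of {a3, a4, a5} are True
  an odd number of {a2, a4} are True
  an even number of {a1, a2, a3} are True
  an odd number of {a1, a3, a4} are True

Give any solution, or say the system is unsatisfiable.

a1 = True, a2 = False, a3 = True, a4 = True, a5 = True

{a2, a3, a4}: 2 true → even ✓
{a2, a3}: 1 true → odd ✓
{a1, a2, a5}: 2 true → even ✓
{a3, a4, a5}: 3 true → odd ✓
{a2, a4}: 1 true → odd ✓
{a1, a2, a3}: 2 true → even ✓
{a1, a3, a4}: 3 true → odd ✓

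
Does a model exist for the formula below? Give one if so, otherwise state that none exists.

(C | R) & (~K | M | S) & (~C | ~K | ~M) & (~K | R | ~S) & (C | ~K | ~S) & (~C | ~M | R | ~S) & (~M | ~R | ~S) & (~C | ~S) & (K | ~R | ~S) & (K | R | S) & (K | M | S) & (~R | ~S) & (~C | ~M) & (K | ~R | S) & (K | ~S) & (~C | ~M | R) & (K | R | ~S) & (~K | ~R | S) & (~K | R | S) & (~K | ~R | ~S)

Case R = True:
  (~R | ~S) forces S = False.
  (K | ~R | S) forces K = True.
  Clause (~K | ~R | S) is falsified — contradiction.
Case R = False:
  (C | R) forces C = True.
  (~C | ~S) forces S = False.
  (K | R | S) forces K = True.
  Clause (~K | R | S) is falsified — contradiction.
Both cases fail, so the formula is unsatisfiable.

No satisfying assignment exists.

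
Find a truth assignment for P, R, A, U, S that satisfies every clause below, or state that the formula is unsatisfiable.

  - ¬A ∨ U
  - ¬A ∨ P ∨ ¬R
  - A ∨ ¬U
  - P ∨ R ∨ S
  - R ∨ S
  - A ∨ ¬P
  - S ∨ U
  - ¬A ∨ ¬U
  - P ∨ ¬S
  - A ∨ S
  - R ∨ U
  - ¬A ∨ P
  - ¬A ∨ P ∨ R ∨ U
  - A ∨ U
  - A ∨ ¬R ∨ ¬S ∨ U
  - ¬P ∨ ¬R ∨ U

Case A = True:
  (¬A ∨ U) forces U = True.
  Clause (¬A ∨ ¬U) is falsified — contradiction.
Case A = False:
  (A ∨ ¬U) forces U = False.
  Clause (A ∨ U) is falsified — contradiction.
Both cases fail, so the formula is unsatisfiable.

UNSATISFIABLE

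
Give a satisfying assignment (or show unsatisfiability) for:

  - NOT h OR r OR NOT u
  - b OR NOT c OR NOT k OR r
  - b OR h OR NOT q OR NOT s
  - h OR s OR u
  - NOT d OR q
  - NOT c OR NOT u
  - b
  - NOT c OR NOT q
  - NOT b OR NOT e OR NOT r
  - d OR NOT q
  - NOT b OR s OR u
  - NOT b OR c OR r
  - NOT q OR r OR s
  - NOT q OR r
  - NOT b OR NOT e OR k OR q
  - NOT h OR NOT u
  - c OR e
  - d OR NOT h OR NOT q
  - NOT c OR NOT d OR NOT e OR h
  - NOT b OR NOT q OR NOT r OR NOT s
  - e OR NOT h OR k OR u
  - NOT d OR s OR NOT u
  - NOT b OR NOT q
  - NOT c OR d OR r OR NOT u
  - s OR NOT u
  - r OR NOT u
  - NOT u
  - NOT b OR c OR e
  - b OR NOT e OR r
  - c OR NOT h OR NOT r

k=T, u=F, q=F, b=T, e=F, d=F, s=T, c=T, r=F, h=F

Unit clause (b) forces b = True.
In (NOT b OR NOT q) only NOT q is left, so q = False.
Unit clause (NOT u) forces u = False.
In (NOT d OR q) only NOT d is left, so d = False.
In (NOT b OR s OR u) only s is left, so s = True.
Set k = True.
Set e = False.
  then (c OR e) forces c = True.
Set r = False.
Set h = False.
All clauses satisfied.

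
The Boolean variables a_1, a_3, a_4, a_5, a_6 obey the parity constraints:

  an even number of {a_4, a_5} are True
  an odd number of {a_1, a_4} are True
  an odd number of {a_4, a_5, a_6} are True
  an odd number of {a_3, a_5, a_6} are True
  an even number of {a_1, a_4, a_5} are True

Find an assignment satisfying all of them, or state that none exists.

a_1=F, a_3=T, a_4=T, a_5=T, a_6=T

{a_4, a_5}: 2 true → even ✓
{a_1, a_4}: 1 true → odd ✓
{a_4, a_5, a_6}: 3 true → odd ✓
{a_3, a_5, a_6}: 3 true → odd ✓
{a_1, a_4, a_5}: 2 true → even ✓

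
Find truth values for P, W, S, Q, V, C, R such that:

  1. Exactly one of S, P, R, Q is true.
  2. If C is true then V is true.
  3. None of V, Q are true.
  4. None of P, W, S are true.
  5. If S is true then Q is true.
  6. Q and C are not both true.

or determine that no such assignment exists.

P: False; W: False; S: False; Q: False; V: False; C: False; R: True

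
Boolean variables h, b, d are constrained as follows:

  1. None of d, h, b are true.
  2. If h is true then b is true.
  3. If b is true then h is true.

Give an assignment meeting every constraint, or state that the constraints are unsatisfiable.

h: False; b: False; d: False

  (1) {d, h, b}: 0 true — none ✓
  (2) h=F ⇒ b: vacuous ✓
  (3) b=F ⇒ h: vacuous ✓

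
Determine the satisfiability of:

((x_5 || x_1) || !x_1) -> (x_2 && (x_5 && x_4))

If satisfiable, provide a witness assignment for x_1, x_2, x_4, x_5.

x_1 = False; x_2 = True; x_4 = True; x_5 = True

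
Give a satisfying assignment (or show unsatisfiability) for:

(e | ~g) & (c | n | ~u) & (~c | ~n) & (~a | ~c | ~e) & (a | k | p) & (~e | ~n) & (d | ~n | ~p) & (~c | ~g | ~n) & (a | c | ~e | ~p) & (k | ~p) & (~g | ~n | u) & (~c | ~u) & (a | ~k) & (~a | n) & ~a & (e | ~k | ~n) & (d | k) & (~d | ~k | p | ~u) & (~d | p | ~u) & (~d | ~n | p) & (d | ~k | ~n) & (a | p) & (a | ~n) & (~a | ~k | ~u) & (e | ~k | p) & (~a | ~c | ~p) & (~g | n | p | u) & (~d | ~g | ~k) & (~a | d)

No satisfying assignment exists.

Case a = True:
  Clause (~a) is falsified — contradiction.
Case a = False:
  (a | ~k) forces k = False.
  (a | k | p) forces p = True.
  Clause (k | ~p) is falsified — contradiction.
Both cases fail, so the formula is unsatisfiable.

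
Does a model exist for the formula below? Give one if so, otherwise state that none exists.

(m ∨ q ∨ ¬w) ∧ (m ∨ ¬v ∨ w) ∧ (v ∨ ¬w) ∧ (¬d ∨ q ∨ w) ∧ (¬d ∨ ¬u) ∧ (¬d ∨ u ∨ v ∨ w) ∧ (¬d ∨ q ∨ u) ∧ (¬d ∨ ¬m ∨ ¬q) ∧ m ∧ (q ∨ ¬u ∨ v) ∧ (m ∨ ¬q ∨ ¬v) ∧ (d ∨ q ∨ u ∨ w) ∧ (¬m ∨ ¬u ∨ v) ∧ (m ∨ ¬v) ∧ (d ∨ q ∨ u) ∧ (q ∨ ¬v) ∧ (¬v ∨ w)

Unit clause (m) forces m = True.
Set v = False.
  then (v ∨ ¬w) forces w = False.
  then (¬m ∨ ¬u ∨ v) forces u = False.
  then (¬d ∨ u ∨ v ∨ w) forces d = False.
  then (d ∨ q ∨ u ∨ w) forces q = True.
All clauses satisfied.

v = False; w = False; q = True; m = True; u = False; d = False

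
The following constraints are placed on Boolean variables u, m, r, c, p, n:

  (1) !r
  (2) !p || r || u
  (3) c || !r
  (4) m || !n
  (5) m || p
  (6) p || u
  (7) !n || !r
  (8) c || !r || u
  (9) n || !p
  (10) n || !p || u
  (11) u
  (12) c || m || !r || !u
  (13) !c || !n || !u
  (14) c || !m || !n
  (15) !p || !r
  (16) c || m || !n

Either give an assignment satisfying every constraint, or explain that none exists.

Unit clause (!r) forces r = False.
Unit clause (u) forces u = True.
Try m = False:
  (m || !n) forces n = False.
  (m || p) forces p = True.
  clause (n || !p) is falsified — backtrack.
So m = True.
Set c = True.
  then (!c || !n || !u) forces n = False.
  then (n || !p) forces p = False.
All clauses satisfied.

u=T; m=T; r=F; c=T; p=F; n=F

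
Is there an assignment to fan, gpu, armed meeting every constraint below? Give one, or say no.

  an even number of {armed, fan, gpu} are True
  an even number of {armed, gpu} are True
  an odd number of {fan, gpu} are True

fan = False; gpu = True; armed = True

{armed, fan, gpu}: 2 true → even ✓
{armed, gpu}: 2 true → even ✓
{fan, gpu}: 1 true → odd ✓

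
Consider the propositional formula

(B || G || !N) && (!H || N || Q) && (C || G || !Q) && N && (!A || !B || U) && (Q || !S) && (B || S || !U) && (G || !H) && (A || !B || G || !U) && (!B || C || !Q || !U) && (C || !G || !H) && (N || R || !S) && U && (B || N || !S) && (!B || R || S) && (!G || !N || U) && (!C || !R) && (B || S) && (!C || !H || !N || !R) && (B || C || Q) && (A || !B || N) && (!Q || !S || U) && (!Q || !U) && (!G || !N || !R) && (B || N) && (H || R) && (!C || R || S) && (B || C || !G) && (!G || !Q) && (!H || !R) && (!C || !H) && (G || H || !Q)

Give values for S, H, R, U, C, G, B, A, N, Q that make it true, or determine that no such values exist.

Unit clause (N) forces N = True.
Unit clause (U) forces U = True.
In (!Q || !U) only !Q is left, so Q = False.
In (Q || !S) only !S is left, so S = False.
In (B || S || !U) only B is left, so B = True.
In (!B || R || S) only R is left, so R = True.
In (!C || !R) only !C is left, so C = False.
In (!G || !N || !R) only !G is left, so G = False.
In (!H || !R) only !H is left, so H = False.
In (A || !B || G || !U) only A is left, so A = True.
All clauses satisfied.

S = False; H = False; R = True; U = True; C = False; G = False; B = True; A = True; N = True; Q = False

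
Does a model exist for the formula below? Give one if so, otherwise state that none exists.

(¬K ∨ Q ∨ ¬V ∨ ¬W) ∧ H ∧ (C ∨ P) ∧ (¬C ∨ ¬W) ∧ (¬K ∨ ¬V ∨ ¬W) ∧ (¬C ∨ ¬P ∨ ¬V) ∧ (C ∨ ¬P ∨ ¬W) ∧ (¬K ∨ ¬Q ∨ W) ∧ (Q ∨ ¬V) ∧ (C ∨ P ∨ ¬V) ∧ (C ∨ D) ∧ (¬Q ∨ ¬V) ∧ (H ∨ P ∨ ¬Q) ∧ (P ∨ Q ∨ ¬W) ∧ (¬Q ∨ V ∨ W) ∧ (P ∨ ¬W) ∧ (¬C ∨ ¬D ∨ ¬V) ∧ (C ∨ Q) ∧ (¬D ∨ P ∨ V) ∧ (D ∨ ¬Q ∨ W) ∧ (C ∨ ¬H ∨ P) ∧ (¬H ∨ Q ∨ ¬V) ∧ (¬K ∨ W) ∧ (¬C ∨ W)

Case Q = True:
  (H) forces H = True.
  (¬Q ∨ ¬V) forces V = False.
  (¬Q ∨ V ∨ W) forces W = True.
  (¬C ∨ ¬W) forces C = False.
  (C ∨ P) forces P = True.
  Clause (C ∨ ¬P ∨ ¬W) is falsified — contradiction.
Case Q = False:
  (H) forces H = True.
  (Q ∨ ¬V) forces V = False.
  (C ∨ Q) forces C = True.
  (¬C ∨ ¬W) forces W = False.
  Clause (¬C ∨ W) is falsified — contradiction.
Both cases fail, so the formula is unsatisfiable.

No satisfying assignment exists.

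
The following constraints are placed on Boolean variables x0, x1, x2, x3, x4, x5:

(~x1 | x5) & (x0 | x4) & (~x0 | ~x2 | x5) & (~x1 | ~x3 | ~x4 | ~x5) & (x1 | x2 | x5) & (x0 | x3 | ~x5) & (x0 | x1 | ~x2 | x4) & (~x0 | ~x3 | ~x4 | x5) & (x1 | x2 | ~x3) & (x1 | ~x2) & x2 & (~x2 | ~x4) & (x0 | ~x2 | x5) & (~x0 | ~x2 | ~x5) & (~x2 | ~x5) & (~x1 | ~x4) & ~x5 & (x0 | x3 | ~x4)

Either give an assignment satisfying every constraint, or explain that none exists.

Unsatisfiable — no assignment works.

Case x1 = True:
  (~x1 | x5) forces x5 = True.
  Clause (~x5) is falsified — contradiction.
Case x1 = False:
  (x1 | ~x2) forces x2 = False.
  Clause (x2) is falsified — contradiction.
Both cases fail, so the formula is unsatisfiable.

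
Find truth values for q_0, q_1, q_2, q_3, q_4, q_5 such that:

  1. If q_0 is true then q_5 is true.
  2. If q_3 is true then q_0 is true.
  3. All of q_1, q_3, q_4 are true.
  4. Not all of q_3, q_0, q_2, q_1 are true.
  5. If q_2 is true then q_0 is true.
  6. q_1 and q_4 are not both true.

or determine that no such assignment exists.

Case q_4 = True:
  (3) forces q_1 = True.
  Constraint (6) is violated (q_1=T, q_4=T) — contradiction.
Case q_4 = False:
  Constraint (3) is violated (q_4=F) — contradiction.
Both cases fail — unsatisfiable.

Unsatisfiable — no assignment works.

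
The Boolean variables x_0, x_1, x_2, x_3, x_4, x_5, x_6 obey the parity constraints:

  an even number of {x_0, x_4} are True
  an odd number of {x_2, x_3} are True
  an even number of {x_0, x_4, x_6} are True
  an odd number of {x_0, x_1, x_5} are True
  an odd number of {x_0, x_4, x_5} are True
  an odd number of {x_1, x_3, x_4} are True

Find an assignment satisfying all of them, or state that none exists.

x_0 = False, x_1 = False, x_2 = False, x_3 = True, x_4 = False, x_5 = True, x_6 = False

{x_0, x_4}: 0 true → even ✓
{x_2, x_3}: 1 true → odd ✓
{x_0, x_4, x_6}: 0 true → even ✓
{x_0, x_1, x_5}: 1 true → odd ✓
{x_0, x_4, x_5}: 1 true → odd ✓
{x_1, x_3, x_4}: 1 true → odd ✓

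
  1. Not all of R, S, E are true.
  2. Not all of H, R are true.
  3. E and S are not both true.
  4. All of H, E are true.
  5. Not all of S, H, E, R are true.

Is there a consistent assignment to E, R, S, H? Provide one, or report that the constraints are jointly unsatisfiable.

E = True, R = False, S = False, H = True

  (1) {R, S, E}: 1/3 true — not all ✓
  (2) {H, R}: 1/2 true — not all ✓
  (3) E=T, S=F — not both ✓
  (4) {H, E}: all 2 true ✓
  (5) {S, H, E, R}: 2/4 true — not all ✓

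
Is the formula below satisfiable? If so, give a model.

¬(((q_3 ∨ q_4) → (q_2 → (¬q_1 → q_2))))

Case q_2 = True: the formula becomes ¬(((q_3 ∨ q_4) → True)) = False.
Case q_2 = False: the formula becomes ¬(((q_3 ∨ q_4) → True)) = False.
Both cases fail — unsatisfiable.

Unsatisfiable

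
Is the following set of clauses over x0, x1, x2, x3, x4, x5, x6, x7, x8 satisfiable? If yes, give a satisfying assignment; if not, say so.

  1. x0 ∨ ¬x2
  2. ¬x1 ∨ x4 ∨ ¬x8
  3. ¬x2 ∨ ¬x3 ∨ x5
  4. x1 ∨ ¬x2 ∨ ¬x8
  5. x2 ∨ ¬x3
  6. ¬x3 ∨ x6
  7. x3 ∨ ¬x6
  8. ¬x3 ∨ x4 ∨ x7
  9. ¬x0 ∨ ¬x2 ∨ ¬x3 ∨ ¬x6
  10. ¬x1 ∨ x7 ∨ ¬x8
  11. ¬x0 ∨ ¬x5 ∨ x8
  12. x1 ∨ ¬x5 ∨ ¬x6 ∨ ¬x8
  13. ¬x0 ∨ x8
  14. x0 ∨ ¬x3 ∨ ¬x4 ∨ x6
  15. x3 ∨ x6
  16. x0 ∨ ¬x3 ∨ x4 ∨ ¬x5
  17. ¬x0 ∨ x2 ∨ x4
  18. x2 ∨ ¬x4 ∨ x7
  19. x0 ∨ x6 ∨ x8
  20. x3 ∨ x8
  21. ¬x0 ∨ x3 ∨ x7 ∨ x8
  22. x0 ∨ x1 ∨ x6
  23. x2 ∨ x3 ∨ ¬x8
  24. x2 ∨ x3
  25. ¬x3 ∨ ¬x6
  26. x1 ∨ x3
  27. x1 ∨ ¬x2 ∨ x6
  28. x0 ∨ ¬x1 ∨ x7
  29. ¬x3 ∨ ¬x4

Case x6 = True:
  (x3 ∨ ¬x6) forces x3 = True.
  Clause (¬x3 ∨ ¬x6) is falsified — contradiction.
Case x6 = False:
  (¬x3 ∨ x6) forces x3 = False.
  Clause (x3 ∨ x6) is falsified — contradiction.
Both cases fail, so the formula is unsatisfiable.

No satisfying assignment exists.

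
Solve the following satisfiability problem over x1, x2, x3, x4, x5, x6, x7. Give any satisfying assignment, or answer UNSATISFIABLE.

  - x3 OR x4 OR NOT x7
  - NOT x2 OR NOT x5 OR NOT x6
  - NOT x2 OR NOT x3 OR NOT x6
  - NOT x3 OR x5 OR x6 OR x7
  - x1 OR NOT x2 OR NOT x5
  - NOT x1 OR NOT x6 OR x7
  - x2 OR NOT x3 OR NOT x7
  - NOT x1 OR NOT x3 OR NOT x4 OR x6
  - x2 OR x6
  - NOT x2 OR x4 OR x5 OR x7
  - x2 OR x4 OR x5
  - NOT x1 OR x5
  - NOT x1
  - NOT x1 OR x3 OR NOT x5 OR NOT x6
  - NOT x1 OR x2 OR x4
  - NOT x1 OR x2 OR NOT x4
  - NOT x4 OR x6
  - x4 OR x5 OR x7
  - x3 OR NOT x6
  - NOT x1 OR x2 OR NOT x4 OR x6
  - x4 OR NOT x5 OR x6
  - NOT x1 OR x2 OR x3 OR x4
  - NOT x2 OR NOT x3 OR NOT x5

x1 = False; x2 = False; x3 = True; x4 = True; x5 = True; x6 = True; x7 = False

Unit clause (NOT x1) forces x1 = False.
Set x2 = False.
  then (x2 OR x6) forces x6 = True.
  then (x3 OR NOT x6) forces x3 = True.
  then (x2 OR NOT x3 OR NOT x7) forces x7 = False.
Set x4 = True.
Set x5 = True.
All clauses satisfied.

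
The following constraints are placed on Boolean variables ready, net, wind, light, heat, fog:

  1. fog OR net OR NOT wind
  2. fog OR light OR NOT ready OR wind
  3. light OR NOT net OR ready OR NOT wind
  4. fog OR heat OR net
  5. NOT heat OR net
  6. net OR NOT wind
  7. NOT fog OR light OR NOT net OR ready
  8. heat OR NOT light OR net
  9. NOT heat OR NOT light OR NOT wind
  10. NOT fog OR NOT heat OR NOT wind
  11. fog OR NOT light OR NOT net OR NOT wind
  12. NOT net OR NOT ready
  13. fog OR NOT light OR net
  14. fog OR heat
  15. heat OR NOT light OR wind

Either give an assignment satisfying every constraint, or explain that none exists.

Set ready = False.
Set net = True.
Set wind = False.
Set light = True.
  then (heat OR NOT light OR wind) forces heat = True.
Set fog = True.
All clauses satisfied.

ready: False; net: True; wind: False; light: True; heat: True; fog: True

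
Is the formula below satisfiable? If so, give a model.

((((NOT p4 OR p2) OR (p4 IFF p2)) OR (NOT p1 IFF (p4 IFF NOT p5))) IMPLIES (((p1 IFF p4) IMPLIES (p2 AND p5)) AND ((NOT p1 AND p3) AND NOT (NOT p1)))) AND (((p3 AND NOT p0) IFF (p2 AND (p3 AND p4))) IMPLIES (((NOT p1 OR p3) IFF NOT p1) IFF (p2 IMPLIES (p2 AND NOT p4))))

p0=F, p1=F, p2=F, p3=T, p4=T, p5=T

  (((NOT p4 OR p2) OR (p4 IFF p2)) OR (NOT p1 IFF (p4 IFF NOT p5))) IMPLIES (((p1 IFF p4) IMPLIES (p2 AND p5)) AND ((NOT p1 AND p3) AND NOT (NOT p1))) = True
    ((NOT p4 OR p2) OR (p4 IFF p2)) OR (NOT p1 IFF (p4 IFF NOT p5)) = False
      (NOT p4 OR p2) OR (p4 IFF p2) = False
        NOT p4 OR p2 = False
          NOT p4 = False
        p4 IFF p2 = False
      NOT p1 IFF (p4 IFF NOT p5) = False
        NOT p1 = True
        p4 IFF NOT p5 = False
          NOT p5 = False
    ((p1 IFF p4) IMPLIES (p2 AND p5)) AND ((NOT p1 AND p3) AND NOT (NOT p1)) = False
      (p1 IFF p4) IMPLIES (p2 AND p5) = True
        p1 IFF p4 = False
        p2 AND p5 = False
      (NOT p1 AND p3) AND NOT (NOT p1) = False
        NOT p1 AND p3 = True
          NOT p1 = True
        NOT (NOT p1) = False
          NOT p1 = True
  ((p3 AND NOT p0) IFF (p2 AND (p3 AND p4))) IMPLIES (((NOT p1 OR p3) IFF NOT p1) IFF (p2 IMPLIES (p2 AND NOT p4))) = True
    (p3 AND NOT p0) IFF (p2 AND (p3 AND p4)) = False
      p3 AND NOT p0 = True
        NOT p0 = True
      p2 AND (p3 AND p4) = False
        p3 AND p4 = True
    ((NOT p1 OR p3) IFF NOT p1) IFF (p2 IMPLIES (p2 AND NOT p4)) = True
      (NOT p1 OR p3) IFF NOT p1 = True
        NOT p1 OR p3 = True
          NOT p1 = True
        NOT p1 = True
      p2 IMPLIES (p2 AND NOT p4) = True
        p2 AND NOT p4 = False
          NOT p4 = False
Both conjuncts True, so the formula holds.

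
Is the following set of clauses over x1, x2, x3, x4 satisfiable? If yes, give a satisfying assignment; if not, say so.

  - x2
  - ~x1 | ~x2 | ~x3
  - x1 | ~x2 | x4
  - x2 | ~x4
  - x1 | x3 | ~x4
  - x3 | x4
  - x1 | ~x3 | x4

Unit clause (x2) forces x2 = True.
Set x1 = True.
  then (~x1 | ~x2 | ~x3) forces x3 = False.
  then (x3 | x4) forces x4 = True.
Check each clause:
  (x2): x2 holds.
  (~x1 | ~x2 | ~x3): ~x3 holds.
  (x1 | ~x2 | x4): x1 holds.
  (x2 | ~x4): x2 holds.
  (x1 | x3 | ~x4): x1 holds.
  (x3 | x4): x4 holds.
  (x1 | ~x3 | x4): x1 holds.
All clauses satisfied.

x1=T; x2=T; x3=F; x4=T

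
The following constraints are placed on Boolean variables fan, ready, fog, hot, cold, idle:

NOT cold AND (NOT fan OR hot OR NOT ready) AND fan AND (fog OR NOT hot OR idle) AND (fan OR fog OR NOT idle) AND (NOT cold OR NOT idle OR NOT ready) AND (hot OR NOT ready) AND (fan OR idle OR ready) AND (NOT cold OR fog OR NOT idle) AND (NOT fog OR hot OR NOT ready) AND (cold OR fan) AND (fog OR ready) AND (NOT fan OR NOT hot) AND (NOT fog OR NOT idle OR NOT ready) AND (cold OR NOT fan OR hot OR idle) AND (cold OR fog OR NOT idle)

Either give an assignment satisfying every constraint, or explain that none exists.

Unit clause (NOT cold) forces cold = False.
Unit clause (fan) forces fan = True.
In (NOT fan OR NOT hot) only NOT hot is left, so hot = False.
In (cold OR NOT fan OR hot OR idle) only idle is left, so idle = True.
In (cold OR fog OR NOT idle) only fog is left, so fog = True.
In (NOT fan OR hot OR NOT ready) only NOT ready is left, so ready = False.
All clauses satisfied.

fan = True, ready = False, fog = True, hot = False, cold = False, idle = True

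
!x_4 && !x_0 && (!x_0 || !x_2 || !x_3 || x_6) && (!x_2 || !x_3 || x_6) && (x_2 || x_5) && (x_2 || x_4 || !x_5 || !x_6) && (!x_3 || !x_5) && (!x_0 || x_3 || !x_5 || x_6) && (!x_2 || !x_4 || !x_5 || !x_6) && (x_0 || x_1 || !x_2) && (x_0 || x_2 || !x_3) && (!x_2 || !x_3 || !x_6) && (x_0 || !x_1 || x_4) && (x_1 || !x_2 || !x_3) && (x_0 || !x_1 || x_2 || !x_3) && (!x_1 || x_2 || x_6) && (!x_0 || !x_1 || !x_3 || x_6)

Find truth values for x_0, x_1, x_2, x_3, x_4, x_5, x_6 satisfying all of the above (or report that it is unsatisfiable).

Unit clause (!x_4) forces x_4 = False.
Unit clause (!x_0) forces x_0 = False.
In (x_0 || !x_1 || x_4) only !x_1 is left, so x_1 = False.
In (x_0 || x_1 || !x_2) only !x_2 is left, so x_2 = False.
In (x_0 || x_2 || !x_3) only !x_3 is left, so x_3 = False.
In (x_2 || x_5) only x_5 is left, so x_5 = True.
In (x_2 || x_4 || !x_5 || !x_6) only !x_6 is left, so x_6 = False.
All clauses satisfied.

x_0: False, x_1: False, x_2: False, x_3: False, x_4: False, x_5: True, x_6: False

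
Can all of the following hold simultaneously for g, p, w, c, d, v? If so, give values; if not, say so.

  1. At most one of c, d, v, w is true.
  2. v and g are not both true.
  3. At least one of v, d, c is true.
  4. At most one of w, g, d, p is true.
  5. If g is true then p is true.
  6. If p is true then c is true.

g=F, p=F, w=F, c=F, d=F, v=T

  (1) {c, d, v, w}: 1 true — at most one ✓
  (2) v=T, g=F — not both ✓
  (3) {v, d, c}: 1 true — at least one ✓
  (4) {w, g, d, p}: 0 true — at most one ✓
  (5) g=F ⇒ p: vacuous ✓
  (6) p=F ⇒ c: vacuous ✓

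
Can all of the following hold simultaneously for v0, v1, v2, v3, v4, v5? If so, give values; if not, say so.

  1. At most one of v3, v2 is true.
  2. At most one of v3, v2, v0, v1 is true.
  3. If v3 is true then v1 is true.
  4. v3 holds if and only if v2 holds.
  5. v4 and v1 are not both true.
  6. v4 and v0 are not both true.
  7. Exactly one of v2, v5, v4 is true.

v0: True; v1: False; v2: False; v3: False; v4: False; v5: True

  (1) {v3, v2}: 0 true — at most one ✓
  (2) {v3, v2, v0, v1}: 1 true — at most one ✓
  (3) v3=F ⇒ v1: vacuous ✓
  (4) v3=F, v2=F — same ✓
  (5) v4=F, v1=F — not both ✓
  (6) v4=F, v0=T — not both ✓
  (7) {v2, v5, v4}: 1 true — exactly one ✓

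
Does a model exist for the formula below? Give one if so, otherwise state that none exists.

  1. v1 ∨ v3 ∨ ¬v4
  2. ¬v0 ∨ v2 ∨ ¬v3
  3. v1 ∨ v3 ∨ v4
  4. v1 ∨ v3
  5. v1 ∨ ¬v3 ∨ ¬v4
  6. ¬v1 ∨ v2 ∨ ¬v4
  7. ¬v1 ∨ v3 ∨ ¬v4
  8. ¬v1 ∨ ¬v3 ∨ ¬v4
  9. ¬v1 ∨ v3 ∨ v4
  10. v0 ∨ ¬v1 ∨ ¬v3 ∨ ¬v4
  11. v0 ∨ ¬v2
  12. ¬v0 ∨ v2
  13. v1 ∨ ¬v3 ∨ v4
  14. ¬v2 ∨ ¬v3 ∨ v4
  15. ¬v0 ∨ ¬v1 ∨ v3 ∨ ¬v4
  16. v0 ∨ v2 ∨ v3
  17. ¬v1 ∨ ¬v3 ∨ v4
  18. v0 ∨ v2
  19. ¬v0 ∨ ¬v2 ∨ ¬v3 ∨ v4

Case v1 = True:
  If v3 = True:
    (¬v1 ∨ ¬v3 ∨ ¬v4) forces v4 = False.
    clause (¬v1 ∨ ¬v3 ∨ v4) is falsified.
  If v3 = False:
    (¬v1 ∨ v3 ∨ ¬v4) forces v4 = False.
    clause (¬v1 ∨ v3 ∨ v4) is falsified.
  Every sub-case reaches a contradiction.
Case v1 = False:
  (v1 ∨ v3) forces v3 = True.
  (v1 ∨ ¬v3 ∨ ¬v4) forces v4 = False.
  Clause (v1 ∨ ¬v3 ∨ v4) is falsified — contradiction.
Both cases fail, so the formula is unsatisfiable.

Unsatisfiable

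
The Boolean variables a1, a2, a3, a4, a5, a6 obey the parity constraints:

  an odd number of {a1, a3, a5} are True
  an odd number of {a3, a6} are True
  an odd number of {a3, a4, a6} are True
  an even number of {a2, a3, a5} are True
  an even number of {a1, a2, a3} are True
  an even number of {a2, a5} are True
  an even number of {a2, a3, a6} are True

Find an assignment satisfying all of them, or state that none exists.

The formula is unsatisfiable.

Adding constraints 1, 5, 6 mod 2: every variable appears an even number of times on the left, so the left side is 0.
But the right sides sum to 1 (mod 2). 0 ≠ 1 — the system is inconsistent.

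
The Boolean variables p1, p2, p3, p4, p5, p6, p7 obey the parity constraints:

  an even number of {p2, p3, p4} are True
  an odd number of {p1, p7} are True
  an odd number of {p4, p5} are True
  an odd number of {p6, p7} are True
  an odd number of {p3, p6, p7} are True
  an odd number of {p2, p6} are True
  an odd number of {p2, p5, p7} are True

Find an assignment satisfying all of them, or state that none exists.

p1 = True, p2 = False, p3 = False, p4 = False, p5 = True, p6 = True, p7 = False

{p2, p3, p4}: 0 true → even ✓
{p1, p7}: 1 true → odd ✓
{p4, p5}: 1 true → odd ✓
{p6, p7}: 1 true → odd ✓
{p3, p6, p7}: 1 true → odd ✓
{p2, p6}: 1 true → odd ✓
{p2, p5, p7}: 1 true → odd ✓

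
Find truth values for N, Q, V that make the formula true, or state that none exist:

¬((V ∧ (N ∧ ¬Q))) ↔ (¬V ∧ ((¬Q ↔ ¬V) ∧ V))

N = True, Q = False, V = True

  ¬((V ∧ (N ∧ ¬Q))) ↔ (¬V ∧ ((¬Q ↔ ¬V) ∧ V)) = True
    ¬((V ∧ (N ∧ ¬Q))) = False
      V ∧ (N ∧ ¬Q) = True
        N ∧ ¬Q = True
          ¬Q = True
    ¬V ∧ ((¬Q ↔ ¬V) ∧ V) = False
      ¬V = False
      (¬Q ↔ ¬V) ∧ V = False
        ¬Q ↔ ¬V = False
          ¬Q = True
          ¬V = False
The formula evaluates to True.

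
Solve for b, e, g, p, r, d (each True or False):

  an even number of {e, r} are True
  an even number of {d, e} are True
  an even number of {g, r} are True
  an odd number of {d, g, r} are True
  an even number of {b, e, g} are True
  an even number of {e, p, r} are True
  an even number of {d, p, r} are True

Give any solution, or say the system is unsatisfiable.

b = False, e = True, g = True, p = False, r = True, d = True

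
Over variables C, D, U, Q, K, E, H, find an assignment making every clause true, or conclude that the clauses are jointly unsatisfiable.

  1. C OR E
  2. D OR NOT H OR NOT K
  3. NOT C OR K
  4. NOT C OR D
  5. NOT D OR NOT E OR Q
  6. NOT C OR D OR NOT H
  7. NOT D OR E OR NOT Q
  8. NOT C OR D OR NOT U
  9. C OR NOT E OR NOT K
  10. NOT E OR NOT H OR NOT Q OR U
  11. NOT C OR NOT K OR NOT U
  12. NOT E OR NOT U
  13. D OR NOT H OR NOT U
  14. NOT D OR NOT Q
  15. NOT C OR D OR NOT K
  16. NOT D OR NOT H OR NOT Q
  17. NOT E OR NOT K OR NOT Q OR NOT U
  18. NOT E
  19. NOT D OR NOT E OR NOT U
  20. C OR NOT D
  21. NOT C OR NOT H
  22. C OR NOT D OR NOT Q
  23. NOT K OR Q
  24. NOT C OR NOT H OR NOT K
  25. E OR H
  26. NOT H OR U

Case H = True:
  (NOT E) forces E = False.
  (C OR E) forces C = True.
  Clause (NOT C OR NOT H) is falsified — contradiction.
Case H = False:
  (NOT E) forces E = False.
  Clause (E OR H) is falsified — contradiction.
Both cases fail, so the formula is unsatisfiable.

Unsatisfiable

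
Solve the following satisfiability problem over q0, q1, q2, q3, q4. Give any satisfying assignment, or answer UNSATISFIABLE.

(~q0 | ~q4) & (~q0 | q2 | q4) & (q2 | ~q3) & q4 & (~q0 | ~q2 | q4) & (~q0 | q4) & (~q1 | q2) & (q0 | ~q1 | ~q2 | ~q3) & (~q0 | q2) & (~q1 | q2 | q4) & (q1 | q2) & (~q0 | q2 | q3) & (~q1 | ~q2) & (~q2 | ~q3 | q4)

Unit clause (q4) forces q4 = True.
In (~q0 | ~q4) only ~q0 is left, so q0 = False.
Try q1 = True:
  (~q1 | q2) forces q2 = True.
  clause (~q1 | ~q2) is falsified — backtrack.
So q1 = False.
  then (q1 | q2) forces q2 = True.
Set q3 = True.
All clauses satisfied.

q0=F, q1=F, q2=T, q3=T, q4=T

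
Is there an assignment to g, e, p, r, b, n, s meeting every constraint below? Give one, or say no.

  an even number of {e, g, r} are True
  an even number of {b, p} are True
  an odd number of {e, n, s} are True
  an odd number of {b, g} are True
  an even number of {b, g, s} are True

g = True, e = True, p = False, r = False, b = False, n = True, s = True

{e, g, r}: 2 true → even ✓
{b, p}: 0 true → even ✓
{e, n, s}: 3 true → odd ✓
{b, g}: 1 true → odd ✓
{b, g, s}: 2 true → even ✓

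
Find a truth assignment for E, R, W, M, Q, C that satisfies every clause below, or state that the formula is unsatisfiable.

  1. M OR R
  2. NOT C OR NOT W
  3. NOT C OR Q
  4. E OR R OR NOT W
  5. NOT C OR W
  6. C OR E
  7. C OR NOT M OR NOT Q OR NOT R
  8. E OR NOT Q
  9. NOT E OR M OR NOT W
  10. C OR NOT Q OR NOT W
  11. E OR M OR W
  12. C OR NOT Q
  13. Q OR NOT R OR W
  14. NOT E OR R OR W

Set E = True.
Set R = False.
  then (M OR R) forces M = True.
  then (NOT E OR R OR W) forces W = True.
  then (NOT C OR NOT W) forces C = False.
  then (C OR NOT Q OR NOT W) forces Q = False.
All clauses satisfied.

E = True, R = False, W = True, M = True, Q = False, C = False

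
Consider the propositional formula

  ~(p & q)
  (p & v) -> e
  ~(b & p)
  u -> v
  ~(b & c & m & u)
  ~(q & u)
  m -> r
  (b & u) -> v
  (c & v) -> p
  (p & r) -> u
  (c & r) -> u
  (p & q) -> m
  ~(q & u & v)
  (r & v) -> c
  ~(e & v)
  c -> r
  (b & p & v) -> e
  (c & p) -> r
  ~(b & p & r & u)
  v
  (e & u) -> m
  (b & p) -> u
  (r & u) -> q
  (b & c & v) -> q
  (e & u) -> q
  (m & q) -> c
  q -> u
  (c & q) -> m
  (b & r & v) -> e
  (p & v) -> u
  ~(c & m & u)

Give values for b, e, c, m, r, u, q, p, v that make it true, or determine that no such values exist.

b: False, e: False, c: False, m: False, r: False, u: True, q: False, p: False, v: True

Unit clause (v) forces v = True.
In (~e | ~v) only ~e is left, so e = False.
In (e | ~p | ~v) only ~p is left, so p = False.
In (~c | p | ~v) only ~c is left, so c = False.
In (c | ~r | ~v) only ~r is left, so r = False.
In (~m | r) only ~m is left, so m = False.
Set b = False.
Set u = True.
  then (~q | ~u | ~v) forces q = False.
All clauses satisfied.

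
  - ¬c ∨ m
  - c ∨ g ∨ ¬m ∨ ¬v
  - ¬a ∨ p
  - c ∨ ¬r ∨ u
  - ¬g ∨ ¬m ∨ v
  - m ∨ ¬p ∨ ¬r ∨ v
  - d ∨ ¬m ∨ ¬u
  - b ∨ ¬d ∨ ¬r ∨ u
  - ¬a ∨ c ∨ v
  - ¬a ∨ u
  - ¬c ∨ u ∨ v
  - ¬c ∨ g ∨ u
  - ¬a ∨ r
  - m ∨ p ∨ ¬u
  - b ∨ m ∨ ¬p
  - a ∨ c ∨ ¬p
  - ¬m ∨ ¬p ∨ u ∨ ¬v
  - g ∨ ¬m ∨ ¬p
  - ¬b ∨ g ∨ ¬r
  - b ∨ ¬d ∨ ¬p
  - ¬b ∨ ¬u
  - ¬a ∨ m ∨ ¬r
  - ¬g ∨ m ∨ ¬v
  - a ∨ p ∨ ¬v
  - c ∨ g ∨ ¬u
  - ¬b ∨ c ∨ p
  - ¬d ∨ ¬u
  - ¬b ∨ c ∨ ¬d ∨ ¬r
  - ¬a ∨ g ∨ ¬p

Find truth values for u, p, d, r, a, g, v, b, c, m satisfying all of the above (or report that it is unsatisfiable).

Set u = False.
  then (¬a ∨ u) forces a = False.
Try p = True:
  (a ∨ c ∨ ¬p) forces c = True.
  (¬c ∨ m) forces m = True.
  (¬c ∨ u ∨ v) forces v = True.
  clause (¬m ∨ ¬p ∨ u ∨ ¬v) is falsified — backtrack.
So p = False.
  then (a ∨ p ∨ ¬v) forces v = False.
  then (¬c ∨ u ∨ v) forces c = False.
  then (¬b ∨ c ∨ p) forces b = False.
  then (c ∨ ¬r ∨ u) forces r = False.
Set d = True.
Set g = False.
Set m = True.
All clauses satisfied.

u: False, p: False, d: True, r: False, a: False, g: False, v: False, b: False, c: False, m: True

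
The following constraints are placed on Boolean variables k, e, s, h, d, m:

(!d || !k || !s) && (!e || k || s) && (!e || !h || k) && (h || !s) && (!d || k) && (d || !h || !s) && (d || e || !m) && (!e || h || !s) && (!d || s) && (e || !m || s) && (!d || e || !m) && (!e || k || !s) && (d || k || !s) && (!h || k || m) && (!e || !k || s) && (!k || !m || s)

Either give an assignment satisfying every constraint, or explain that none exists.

k = True, e = False, s = False, h = True, d = False, m = False

Set k = True.
Try e = True:
  (!e || !k || s) forces s = True.
  (!d || !k || !s) forces d = False.
  (h || !s) forces h = True.
  clause (d || !h || !s) is falsified — backtrack.
So e = False.
Set s = False.
  then (!d || s) forces d = False.
  then (e || !m || s) forces m = False.
Set h = True.
All clauses satisfied.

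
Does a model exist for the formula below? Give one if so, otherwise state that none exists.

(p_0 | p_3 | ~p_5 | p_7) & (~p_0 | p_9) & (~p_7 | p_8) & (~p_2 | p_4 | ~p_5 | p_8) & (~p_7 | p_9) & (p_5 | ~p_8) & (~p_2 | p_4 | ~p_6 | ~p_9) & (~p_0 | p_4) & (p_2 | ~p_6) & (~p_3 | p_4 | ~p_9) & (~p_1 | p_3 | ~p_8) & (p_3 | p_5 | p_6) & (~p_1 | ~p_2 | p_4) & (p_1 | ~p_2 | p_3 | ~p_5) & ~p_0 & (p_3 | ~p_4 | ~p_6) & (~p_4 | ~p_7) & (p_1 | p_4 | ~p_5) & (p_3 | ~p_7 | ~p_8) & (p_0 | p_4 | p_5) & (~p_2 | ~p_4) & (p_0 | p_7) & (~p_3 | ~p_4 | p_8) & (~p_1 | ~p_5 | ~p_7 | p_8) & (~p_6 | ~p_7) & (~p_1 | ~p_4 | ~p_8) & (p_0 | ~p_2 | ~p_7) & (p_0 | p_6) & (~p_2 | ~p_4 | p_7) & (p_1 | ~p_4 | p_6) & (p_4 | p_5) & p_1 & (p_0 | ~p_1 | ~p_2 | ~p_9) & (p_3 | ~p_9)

Unsatisfiable — no assignment works.

Case p_2 = True:
  (~p_0) forces p_0 = False.
  (~p_2 | ~p_4) forces p_4 = False.
  (~p_1 | ~p_2 | p_4) forces p_1 = False.
  Clause (p_1) is falsified — contradiction.
Case p_2 = False:
  (p_2 | ~p_6) forces p_6 = False.
  (~p_0) forces p_0 = False.
  Clause (p_0 | p_6) is falsified — contradiction.
Both cases fail, so the formula is unsatisfiable.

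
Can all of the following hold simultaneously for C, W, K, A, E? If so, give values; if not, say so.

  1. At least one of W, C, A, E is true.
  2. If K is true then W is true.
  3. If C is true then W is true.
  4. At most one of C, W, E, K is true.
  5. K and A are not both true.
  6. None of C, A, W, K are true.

C = False; W = False; K = False; A = False; E = True

  (1) {W, C, A, E}: 1 true — at least one ✓
  (2) K=F ⇒ W: vacuous ✓
  (3) C=F ⇒ W: vacuous ✓
  (4) {C, W, E, K}: 1 true — at most one ✓
  (5) K=F, A=F — not both ✓
  (6) {C, A, W, K}: 0 true — none ✓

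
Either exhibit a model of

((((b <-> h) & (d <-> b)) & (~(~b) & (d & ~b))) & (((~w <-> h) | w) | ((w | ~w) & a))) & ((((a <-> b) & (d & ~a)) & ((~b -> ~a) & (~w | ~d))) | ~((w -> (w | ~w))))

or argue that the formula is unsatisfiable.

Case b = True: the conjunct ~b is False.
Case b = False: the conjunct ~(~b) becomes ~(~False) = False.
Both cases fail — unsatisfiable.

Unsatisfiable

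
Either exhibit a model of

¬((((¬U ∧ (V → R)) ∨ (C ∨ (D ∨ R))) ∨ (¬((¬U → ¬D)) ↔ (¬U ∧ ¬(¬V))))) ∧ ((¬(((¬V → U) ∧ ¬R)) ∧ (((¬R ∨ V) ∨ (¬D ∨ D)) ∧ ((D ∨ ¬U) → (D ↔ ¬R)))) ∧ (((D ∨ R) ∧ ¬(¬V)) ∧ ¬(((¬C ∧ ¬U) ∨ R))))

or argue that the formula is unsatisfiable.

UNSATISFIABLE

Case V = True: the formula simplifies to ¬((((¬U ∧ R) ∨ (C ∨ (D ∨ R))) ∨ (¬((¬U → ¬D)) ↔ ¬U))) ∧ ((¬(¬R) ∧ ((D ∨ ¬U) → (D ↔ ¬R))) ∧ ((D ∨ R) ∧ ¬(((¬C ∧ ¬U) ∨ R)))).
  R = True: the conjunct ¬((((¬U ∧ R) ∨ (C ∨ (D ∨ R))) ∨ (¬((¬U → ¬D)) ↔ ¬U))) becomes ¬((True ∨ (¬((¬U → ¬D)) ↔ ¬U))) = False.
  R = False: the conjunct ¬(¬R) becomes ¬(¬False) = False.
Case V = False: the conjunct ¬(¬V) becomes ¬(¬False) = False.
Both cases fail — unsatisfiable.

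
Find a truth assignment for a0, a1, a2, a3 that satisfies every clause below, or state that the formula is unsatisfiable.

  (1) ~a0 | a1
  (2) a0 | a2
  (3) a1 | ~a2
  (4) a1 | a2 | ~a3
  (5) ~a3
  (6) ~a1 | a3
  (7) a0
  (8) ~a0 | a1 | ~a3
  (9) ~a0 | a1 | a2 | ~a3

Case a0 = True:
  (~a0 | a1) forces a1 = True.
  (~a3) forces a3 = False.
  Clause (~a1 | a3) is falsified — contradiction.
Case a0 = False:
  Clause (a0) is falsified — contradiction.
Both cases fail, so the formula is unsatisfiable.

The formula is unsatisfiable.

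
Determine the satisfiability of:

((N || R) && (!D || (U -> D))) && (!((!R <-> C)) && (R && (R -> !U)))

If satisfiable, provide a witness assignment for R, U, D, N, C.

R=T, U=F, D=F, N=T, C=T

  (N || R) && (!D || (U -> D)) = True
    N || R = True
    !D || (U -> D) = True
      !D = True
      U -> D = True
  !((!R <-> C)) && (R && (R -> !U)) = True
    !((!R <-> C)) = True
      !R <-> C = False
        !R = False
    R && (R -> !U) = True
      R -> !U = True
        !U = True
Both conjuncts True, so the formula holds.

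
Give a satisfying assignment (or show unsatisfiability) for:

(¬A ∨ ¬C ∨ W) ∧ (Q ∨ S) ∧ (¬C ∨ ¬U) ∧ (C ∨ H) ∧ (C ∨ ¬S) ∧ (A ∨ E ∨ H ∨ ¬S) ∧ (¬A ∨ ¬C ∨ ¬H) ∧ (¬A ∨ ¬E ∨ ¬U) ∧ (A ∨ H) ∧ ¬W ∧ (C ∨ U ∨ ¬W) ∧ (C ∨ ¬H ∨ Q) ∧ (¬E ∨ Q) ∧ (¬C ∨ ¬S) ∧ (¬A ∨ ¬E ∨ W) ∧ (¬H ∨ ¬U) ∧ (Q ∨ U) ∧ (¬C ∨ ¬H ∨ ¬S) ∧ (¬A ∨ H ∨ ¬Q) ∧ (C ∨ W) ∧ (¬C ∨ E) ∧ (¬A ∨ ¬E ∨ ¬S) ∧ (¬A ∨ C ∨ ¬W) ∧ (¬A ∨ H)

Unit clause (¬W) forces W = False.
In (C ∨ W) only C is left, so C = True.
In (¬C ∨ E) only E is left, so E = True.
In (¬A ∨ ¬C ∨ W) only ¬A is left, so A = False.
In (¬C ∨ ¬U) only ¬U is left, so U = False.
In (A ∨ H) only H is left, so H = True.
In (¬E ∨ Q) only Q is left, so Q = True.
In (¬C ∨ ¬S) only ¬S is left, so S = False.
All clauses satisfied.

E=T; H=T; C=T; U=F; A=F; Q=T; S=F; W=F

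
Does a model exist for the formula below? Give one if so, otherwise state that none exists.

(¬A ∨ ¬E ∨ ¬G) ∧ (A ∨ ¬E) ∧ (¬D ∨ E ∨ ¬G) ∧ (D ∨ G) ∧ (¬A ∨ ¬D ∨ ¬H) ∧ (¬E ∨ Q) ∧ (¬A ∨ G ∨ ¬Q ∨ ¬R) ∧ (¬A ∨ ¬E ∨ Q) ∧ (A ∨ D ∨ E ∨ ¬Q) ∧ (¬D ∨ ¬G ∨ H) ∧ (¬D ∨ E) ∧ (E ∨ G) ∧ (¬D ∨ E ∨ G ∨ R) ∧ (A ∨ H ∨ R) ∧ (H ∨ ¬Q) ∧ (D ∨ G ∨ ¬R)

D = False, H = True, A = True, R = False, E = False, Q = False, G = True

Set D = False.
  then (D ∨ G) forces G = True.
Set H = True.
Set A = True.
  then (¬A ∨ ¬E ∨ ¬G) forces E = False.
Set R = False.
Set Q = False.
All clauses satisfied.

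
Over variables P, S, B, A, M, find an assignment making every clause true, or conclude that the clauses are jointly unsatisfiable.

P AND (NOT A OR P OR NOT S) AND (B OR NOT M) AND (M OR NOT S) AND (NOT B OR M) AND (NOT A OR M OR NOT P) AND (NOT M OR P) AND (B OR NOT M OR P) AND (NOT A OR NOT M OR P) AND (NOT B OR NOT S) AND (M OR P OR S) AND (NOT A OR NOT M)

P = True, S = False, B = True, A = False, M = True

Unit clause (P) forces P = True.
Set S = False.
Set B = True.
  then (NOT B OR M) forces M = True.
  then (NOT A OR NOT M) forces A = False.
All clauses satisfied.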